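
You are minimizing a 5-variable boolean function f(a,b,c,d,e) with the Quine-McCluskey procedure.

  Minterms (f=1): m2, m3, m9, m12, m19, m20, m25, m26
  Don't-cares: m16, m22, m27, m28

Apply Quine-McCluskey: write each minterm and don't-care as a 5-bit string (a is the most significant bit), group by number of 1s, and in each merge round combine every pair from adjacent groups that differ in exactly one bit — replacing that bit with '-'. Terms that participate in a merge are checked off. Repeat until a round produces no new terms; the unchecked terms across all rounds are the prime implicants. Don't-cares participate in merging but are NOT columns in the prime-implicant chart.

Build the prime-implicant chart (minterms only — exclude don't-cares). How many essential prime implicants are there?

4

size-2^0 implicants → 00010(✓)  00011(✓)  01001(✓)  01100(✓)  10000(✓)  10011(✓)  10100(✓)  10110(✓)  11001(✓)  11010(✓)  11011(✓)  11100(✓)
size-2^1 implicants → -0011  -1001  -1100  0001-  1-011  1-100  10-00  101-0  110-1  1101-
Unchecked terms (primes): -0011, -1001, -1100, 0001-, 1-011, 1-100, 10-00, 101-0, 110-1, 1101-
Minterm coverage:
  m2 ⊆ 0001- [E]
  m3 ⊆ -0011,0001-
  m9 ⊆ -1001 [E]
  m12 ⊆ -1100 [E]
  m19 ⊆ -0011,1-011
  m20 ⊆ 1-100,10-00,101-0
  m25 ⊆ -1001,110-1
  m26 ⊆ 1101- [E]
E = {-1001, -1100, 0001-, 1101-}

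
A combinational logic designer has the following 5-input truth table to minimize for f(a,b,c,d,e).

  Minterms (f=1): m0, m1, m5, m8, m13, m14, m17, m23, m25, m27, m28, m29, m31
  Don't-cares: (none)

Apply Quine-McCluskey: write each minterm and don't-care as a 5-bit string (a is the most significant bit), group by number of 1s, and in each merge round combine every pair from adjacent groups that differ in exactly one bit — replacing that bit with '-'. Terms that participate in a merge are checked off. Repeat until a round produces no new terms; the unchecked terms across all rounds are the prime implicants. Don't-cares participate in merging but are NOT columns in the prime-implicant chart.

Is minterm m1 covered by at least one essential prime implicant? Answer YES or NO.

NO

size-2^0 implicants → 00000(✓)  00001(✓)  00101(✓)  01000(✓)  01101(✓)  01110  10001(✓)  10111(✓)  11001(✓)  11011(✓)  11100(✓)  11101(✓)  11111(✓)
size-2^1 implicants → -0001  -1101  0-000  0-101  00-01  0000-  1-001  1-111  11-01(✓)  11-11(✓)  110-1(✓)  111-1(✓)  1110-
size-2^2 implicants → 11--1
Unchecked terms (primes): -0001, -1101, 0-000, 0-101, 00-01, 0000-, 01110, 1-001, 1-111, 11--1, 1110-
Minterm coverage:
  m0 ⊆ 0-000,0000-
  m1 ⊆ -0001,00-01,0000-
  m5 ⊆ 0-101,00-01
  m8 ⊆ 0-000 [E]
  m13 ⊆ -1101,0-101
  m14 ⊆ 01110 [E]
  m17 ⊆ -0001,1-001
  m23 ⊆ 1-111 [E]
  m25 ⊆ 1-001,11--1
  m27 ⊆ 11--1 [E]
  m28 ⊆ 1110- [E]
  m29 ⊆ -1101,11--1,1110-
  m31 ⊆ 1-111,11--1
E = {0-000, 01110, 1-111, 11--1, 1110-}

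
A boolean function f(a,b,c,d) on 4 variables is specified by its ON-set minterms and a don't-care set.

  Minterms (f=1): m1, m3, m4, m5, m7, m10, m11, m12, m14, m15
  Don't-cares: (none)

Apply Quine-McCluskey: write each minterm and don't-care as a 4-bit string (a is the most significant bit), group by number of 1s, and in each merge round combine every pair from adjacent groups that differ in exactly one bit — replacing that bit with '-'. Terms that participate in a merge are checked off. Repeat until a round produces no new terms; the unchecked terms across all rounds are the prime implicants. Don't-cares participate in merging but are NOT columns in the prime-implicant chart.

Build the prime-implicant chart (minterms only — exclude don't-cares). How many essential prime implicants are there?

2

[col 0] 0001*, 0011*, 0100*, 0101*, 0111*, 1010*, 1011*, 1100*, 1110*, 1111*
[col 1] -011*, -100, -111*, 0-01*, 0-11*, 00-1*, 01-1*, 010-, 1-10*, 1-11*, 101-*, 11-0, 111-*
[col 2] --11, 0--1, 1-1-
Prime implicants: --11, -100, 0--1, 010-, 1-1-, 11-0
PI chart (minterm → PIs covering it):
  1 | 0--1  (sole → essential)
  3 | --11,0--1
  4 | -100,010-
  5 | 0--1,010-
  7 | --11,0--1
  10 | 1-1-  (sole → essential)
  11 | --11,1-1-
  12 | -100,11-0
  14 | 1-1-,11-0
  15 | --11,1-1-
Essential prime implicants: 0--1, 1-1-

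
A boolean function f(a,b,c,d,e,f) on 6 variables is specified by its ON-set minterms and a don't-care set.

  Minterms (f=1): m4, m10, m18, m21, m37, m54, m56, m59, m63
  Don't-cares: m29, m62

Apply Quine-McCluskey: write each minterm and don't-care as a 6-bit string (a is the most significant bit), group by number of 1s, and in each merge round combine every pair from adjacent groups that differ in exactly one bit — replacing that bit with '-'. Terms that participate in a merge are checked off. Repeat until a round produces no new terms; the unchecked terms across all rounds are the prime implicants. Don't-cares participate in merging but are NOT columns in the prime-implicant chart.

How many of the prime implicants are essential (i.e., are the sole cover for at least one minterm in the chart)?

8

[col 0] 000100, 001010, 010010, 010101*, 011101*, 100101, 110110*, 111000, 111011*, 111110*, 111111*
[col 1] 01-101, 11-110, 111-11, 11111-
Prime implicants: 000100, 001010, 01-101, 010010, 100101, 11-110, 111-11, 111000, 11111-
PI chart (minterm → PIs covering it):
  4 | 000100  (sole → essential)
  10 | 001010  (sole → essential)
  18 | 010010  (sole → essential)
  21 | 01-101  (sole → essential)
  37 | 100101  (sole → essential)
  54 | 11-110  (sole → essential)
  56 | 111000  (sole → essential)
  59 | 111-11  (sole → essential)
  63 | 111-11,11111-
Essential prime implicants: 000100, 001010, 01-101, 010010, 100101, 11-110, 111-11, 111000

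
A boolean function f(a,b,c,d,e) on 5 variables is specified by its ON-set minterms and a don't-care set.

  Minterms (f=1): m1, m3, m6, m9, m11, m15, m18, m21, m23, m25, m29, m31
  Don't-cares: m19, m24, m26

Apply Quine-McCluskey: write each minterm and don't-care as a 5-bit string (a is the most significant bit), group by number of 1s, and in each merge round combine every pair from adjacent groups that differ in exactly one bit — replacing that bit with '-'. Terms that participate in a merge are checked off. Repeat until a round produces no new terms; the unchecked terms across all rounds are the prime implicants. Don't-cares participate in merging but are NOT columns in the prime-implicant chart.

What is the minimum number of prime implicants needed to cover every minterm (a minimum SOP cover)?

6

[col 0] 00001*, 00011*, 00110, 01001*, 01011*, 01111*, 10010*, 10011*, 10101*, 10111*, 11000*, 11001*, 11010*, 11101*, 11111*
[col 1] -0011, -1001, -1111, 0-001*, 0-011*, 000-1*, 01-11, 010-1*, 1-010, 1-101*, 1-111*, 10-11, 1001-, 101-1*, 11-01, 110-0, 1100-, 111-1*
[col 2] 0-0-1, 1-1-1
Prime implicants: -0011, -1001, -1111, 0-0-1, 00110, 01-11, 1-010, 1-1-1, 10-11, 1001-, 11-01, 110-0, 1100-
PI chart (minterm → PIs covering it):
  1 | 0-0-1  (sole → essential)
  3 | -0011,0-0-1
  6 | 00110  (sole → essential)
  9 | -1001,0-0-1
  11 | 0-0-1,01-11
  15 | -1111,01-11
  18 | 1-010,1001-
  21 | 1-1-1  (sole → essential)
  23 | 1-1-1,10-11
  25 | -1001,11-01,1100-
  29 | 1-1-1,11-01
  31 | -1111,1-1-1
Essential prime implicants: 0-0-1, 00110, 1-1-1
Petrick residual → -1001, -1111, 1-010
Minimum SOP uses 6 PIs: bc'd'e + bcde + a'c'e + a'b'cde' + ac'de' + ace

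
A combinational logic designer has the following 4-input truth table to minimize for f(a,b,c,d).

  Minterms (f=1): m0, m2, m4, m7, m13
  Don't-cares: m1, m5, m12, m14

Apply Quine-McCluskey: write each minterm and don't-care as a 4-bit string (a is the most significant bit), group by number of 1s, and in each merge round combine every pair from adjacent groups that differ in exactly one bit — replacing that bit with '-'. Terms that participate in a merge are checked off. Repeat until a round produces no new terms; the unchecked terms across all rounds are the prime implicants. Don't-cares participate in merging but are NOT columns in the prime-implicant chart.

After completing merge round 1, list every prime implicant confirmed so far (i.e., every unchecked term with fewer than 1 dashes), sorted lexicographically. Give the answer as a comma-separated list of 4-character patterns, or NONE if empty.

NONE

Round 0: 0000✓ 0001✓ 0010✓ 0100✓ 0101✓ 0111✓ 1100✓ 1101✓ 1110✓
Round 1: -100✓ -101✓ 0-00✓ 0-01✓ 00-0 000-✓ 01-1 010-✓ 11-0 110-✓
Round 2: -10- 0-0-
PIs = {-10-, 0-0-, 00-0, 01-1, 11-0}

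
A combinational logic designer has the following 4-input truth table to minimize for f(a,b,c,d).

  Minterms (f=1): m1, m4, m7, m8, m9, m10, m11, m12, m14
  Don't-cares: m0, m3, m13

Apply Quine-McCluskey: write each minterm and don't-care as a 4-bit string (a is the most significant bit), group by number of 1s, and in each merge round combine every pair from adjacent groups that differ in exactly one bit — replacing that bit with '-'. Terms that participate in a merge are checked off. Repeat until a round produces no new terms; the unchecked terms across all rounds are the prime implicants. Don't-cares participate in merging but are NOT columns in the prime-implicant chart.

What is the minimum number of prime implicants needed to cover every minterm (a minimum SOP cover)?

4

Round 0: 0000✓ 0001✓ 0011✓ 0100✓ 0111✓ 1000✓ 1001✓ 1010✓ 1011✓ 1100✓ 1101✓ 1110✓
Round 1: -000✓ -001✓ -011✓ -100✓ 0-00✓ 0-11 00-1✓ 000-✓ 1-00✓ 1-01✓ 1-10✓ 10-0✓ 10-1✓ 100-✓ 101-✓ 11-0✓ 110-✓
Round 2: --00 -0-1 -00- 1--0 1-0- 10--
PIs = {--00, -0-1, -00-, 0-11, 1--0, 1-0-, 10--}
Coverage chart:
  m1: -0-1,-00-
  m4: --00 ←essential
  m7: 0-11 ←essential
  m8: --00,-00-,1--0,1-0-,10--
  m9: -0-1,-00-,1-0-,10--
  m10: 1--0,10--
  m11: -0-1,10--
  m12: --00,1--0,1-0-
  m14: 1--0 ←essential
Essential: --00, 0-11, 1--0
Petrick residual → -0-1
Min cover (4 terms): c'd' + b'd + a'cd + ad'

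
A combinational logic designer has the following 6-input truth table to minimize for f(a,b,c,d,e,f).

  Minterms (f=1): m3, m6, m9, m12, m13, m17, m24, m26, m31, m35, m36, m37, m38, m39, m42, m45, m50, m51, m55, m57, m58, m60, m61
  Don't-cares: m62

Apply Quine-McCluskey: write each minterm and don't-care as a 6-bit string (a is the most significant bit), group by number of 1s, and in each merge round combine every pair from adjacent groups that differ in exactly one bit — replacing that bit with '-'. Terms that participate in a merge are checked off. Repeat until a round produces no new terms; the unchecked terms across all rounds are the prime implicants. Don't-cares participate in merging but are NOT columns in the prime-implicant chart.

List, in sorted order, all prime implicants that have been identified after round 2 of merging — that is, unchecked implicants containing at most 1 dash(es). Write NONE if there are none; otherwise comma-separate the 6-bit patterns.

size-2^0 implicants → 000011(✓)  000110(✓)  001001(✓)  001100(✓)  001101(✓)  010001  011000(✓)  011010(✓)  011111  100011(✓)  100100(✓)  100101(✓)  100110(✓)  100111(✓)  101010(✓)  101101(✓)  110010(✓)  110011(✓)  110111(✓)  111001(✓)  111010(✓)  111100(✓)  111101(✓)  111110(✓)
size-2^1 implicants → -00011  -00110  -01101  -11010  001-01  00110-  0110-0  1-0011(✓)  1-0111(✓)  1-1010  1-1101  10-101  100-11(✓)  1001-0(✓)  1001-1(✓)  10010-(✓)  10011-(✓)  11-010  110-11(✓)  11001-  111-01  111-10  1111-0  11110-
size-2^2 implicants → 1-0-11  1001--
Unchecked terms (primes): -00011, -00110, -01101, -11010, 001-01, 00110-, 010001, 0110-0, 011111, 1-0-11, 1-1010, 1-1101, 10-101, 1001--, 11-010, 11001-, 111-01, 111-10, 1111-0, 11110-

-00011, -00110, -01101, -11010, 001-01, 00110-, 010001, 0110-0, 011111, 1-1010, 1-1101, 10-101, 11-010, 11001-, 111-01, 111-10, 1111-0, 11110-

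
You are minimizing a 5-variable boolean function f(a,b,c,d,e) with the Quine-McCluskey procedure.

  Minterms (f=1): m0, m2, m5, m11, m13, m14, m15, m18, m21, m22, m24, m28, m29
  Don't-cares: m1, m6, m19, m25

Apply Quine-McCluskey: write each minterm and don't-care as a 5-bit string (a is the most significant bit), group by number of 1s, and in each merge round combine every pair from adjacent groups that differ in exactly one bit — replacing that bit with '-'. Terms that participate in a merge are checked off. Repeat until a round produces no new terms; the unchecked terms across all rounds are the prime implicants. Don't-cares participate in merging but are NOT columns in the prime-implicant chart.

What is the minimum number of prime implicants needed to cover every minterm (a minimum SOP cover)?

[col 0] 00000*, 00001*, 00010*, 00101*, 00110*, 01011*, 01101*, 01110*, 01111*, 10010*, 10011*, 10101*, 10110*, 11000*, 11001*, 11100*, 11101*
[col 1] -0010*, -0101*, -0110*, -1101*, 0-101*, 0-110, 00-01, 00-10*, 000-0, 0000-, 01-11, 011-1, 0111-, 1-101*, 10-10*, 1001-, 11-00*, 11-01*, 1100-*, 1110-*
[col 2] --101, -0-10, 11-0-
Prime implicants: --101, -0-10, 0-110, 00-01, 000-0, 0000-, 01-11, 011-1, 0111-, 1001-, 11-0-
PI chart (minterm → PIs covering it):
  0 | 000-0,0000-
  2 | -0-10,000-0
  5 | --101,00-01
  11 | 01-11  (sole → essential)
  13 | --101,011-1
  14 | 0-110,0111-
  15 | 01-11,011-1,0111-
  18 | -0-10,1001-
  21 | --101  (sole → essential)
  22 | -0-10  (sole → essential)
  24 | 11-0-  (sole → essential)
  28 | 11-0-  (sole → essential)
  29 | --101,11-0-
Essential prime implicants: --101, -0-10, 01-11, 11-0-
Petrick residual → 0-110, 000-0
Minimum SOP uses 6 PIs: cd'e + b'de' + a'cde' + a'b'c'e' + a'bde + abd'

6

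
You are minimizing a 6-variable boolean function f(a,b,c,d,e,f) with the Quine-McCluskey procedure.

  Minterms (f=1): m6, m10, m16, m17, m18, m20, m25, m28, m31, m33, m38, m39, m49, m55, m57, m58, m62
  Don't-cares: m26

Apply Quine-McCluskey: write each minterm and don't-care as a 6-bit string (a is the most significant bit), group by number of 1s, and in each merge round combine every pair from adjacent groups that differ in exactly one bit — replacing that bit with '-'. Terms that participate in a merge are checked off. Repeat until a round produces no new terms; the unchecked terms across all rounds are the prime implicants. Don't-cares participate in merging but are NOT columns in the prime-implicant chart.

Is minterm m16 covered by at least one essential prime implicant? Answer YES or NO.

NO

[col 0] 000110*, 001010*, 010000*, 010001*, 010010*, 010100*, 011001*, 011010*, 011100*, 011111, 100001*, 100110*, 100111*, 110001*, 110111*, 111001*, 111010*, 111110*
[col 1] -00110, -10001*, -11001*, -11010, 0-1010, 01-001*, 01-010, 01-100, 010-00, 0100-0, 01000-, 1-0001, 1-0111, 10011-, 11-001*, 111-10
[col 2] -1-001
Prime implicants: -00110, -1-001, -11010, 0-1010, 01-010, 01-100, 010-00, 0100-0, 01000-, 011111, 1-0001, 1-0111, 10011-, 111-10
PI chart (minterm → PIs covering it):
  6 | -00110  (sole → essential)
  10 | 0-1010  (sole → essential)
  16 | 010-00,0100-0,01000-
  17 | -1-001,01000-
  18 | 01-010,0100-0
  20 | 01-100,010-00
  25 | -1-001  (sole → essential)
  28 | 01-100  (sole → essential)
  31 | 011111  (sole → essential)
  33 | 1-0001  (sole → essential)
  38 | -00110,10011-
  39 | 1-0111,10011-
  49 | -1-001,1-0001
  55 | 1-0111  (sole → essential)
  57 | -1-001  (sole → essential)
  58 | -11010,111-10
  62 | 111-10  (sole → essential)
Essential prime implicants: -00110, -1-001, 0-1010, 01-100, 011111, 1-0001, 1-0111, 111-10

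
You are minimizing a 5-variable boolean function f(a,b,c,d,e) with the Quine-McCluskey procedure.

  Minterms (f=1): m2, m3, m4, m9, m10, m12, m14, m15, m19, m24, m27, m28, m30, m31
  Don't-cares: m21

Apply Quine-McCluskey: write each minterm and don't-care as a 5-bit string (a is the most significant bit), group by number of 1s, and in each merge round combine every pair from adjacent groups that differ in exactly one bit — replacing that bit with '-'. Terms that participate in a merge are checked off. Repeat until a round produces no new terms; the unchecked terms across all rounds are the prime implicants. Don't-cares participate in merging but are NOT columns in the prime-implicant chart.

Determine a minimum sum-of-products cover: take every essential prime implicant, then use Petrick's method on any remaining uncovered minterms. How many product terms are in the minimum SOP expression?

7

[col 0] 00010*, 00011*, 00100*, 01001, 01010*, 01100*, 01110*, 01111*, 10011*, 10101, 11000*, 11011*, 11100*, 11110*, 11111*
[col 1] -0011, -1100*, -1110*, -1111*, 0-010, 0-100, 0001-, 01-10, 011-0*, 0111-*, 1-011, 11-00, 11-11, 111-0*, 1111-*
[col 2] -11-0, -111-
Prime implicants: -0011, -11-0, -111-, 0-010, 0-100, 0001-, 01-10, 01001, 1-011, 10101, 11-00, 11-11
PI chart (minterm → PIs covering it):
  2 | 0-010,0001-
  3 | -0011,0001-
  4 | 0-100  (sole → essential)
  9 | 01001  (sole → essential)
  10 | 0-010,01-10
  12 | -11-0,0-100
  14 | -11-0,-111-,01-10
  15 | -111-  (sole → essential)
  19 | -0011,1-011
  24 | 11-00  (sole → essential)
  27 | 1-011,11-11
  28 | -11-0,11-00
  30 | -11-0,-111-
  31 | -111-,11-11
Essential prime implicants: -111-, 0-100, 01001, 11-00
Petrick residual → -0011, 0-010, 1-011
Minimum SOP uses 7 PIs: b'c'de + bcd + a'c'de' + a'cd'e' + a'bc'd'e + ac'de + abd'e'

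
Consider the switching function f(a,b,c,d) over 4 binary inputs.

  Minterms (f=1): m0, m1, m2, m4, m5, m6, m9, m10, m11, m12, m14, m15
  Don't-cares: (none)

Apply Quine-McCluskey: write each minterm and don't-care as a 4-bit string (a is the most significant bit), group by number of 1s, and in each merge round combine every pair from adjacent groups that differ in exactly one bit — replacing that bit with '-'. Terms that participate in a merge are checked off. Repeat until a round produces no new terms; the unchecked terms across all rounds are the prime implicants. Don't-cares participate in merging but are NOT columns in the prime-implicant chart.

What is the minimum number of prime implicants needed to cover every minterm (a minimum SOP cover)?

5

[col 0] 0000*, 0001*, 0010*, 0100*, 0101*, 0110*, 1001*, 1010*, 1011*, 1100*, 1110*, 1111*
[col 1] -001, -010*, -100*, -110*, 0-00*, 0-01*, 0-10*, 00-0*, 000-*, 01-0*, 010-*, 1-10*, 1-11*, 10-1, 101-*, 11-0*, 111-*
[col 2] --10, -1-0, 0--0, 0-0-, 1-1-
Prime implicants: --10, -001, -1-0, 0--0, 0-0-, 1-1-, 10-1
PI chart (minterm → PIs covering it):
  0 | 0--0,0-0-
  1 | -001,0-0-
  2 | --10,0--0
  4 | -1-0,0--0,0-0-
  5 | 0-0-  (sole → essential)
  6 | --10,-1-0,0--0
  9 | -001,10-1
  10 | --10,1-1-
  11 | 1-1-,10-1
  12 | -1-0  (sole → essential)
  14 | --10,-1-0,1-1-
  15 | 1-1-  (sole → essential)
Essential prime implicants: -1-0, 0-0-, 1-1-
Petrick residual → --10, -001
Minimum SOP uses 5 PIs: cd' + b'c'd + bd' + a'c' + ac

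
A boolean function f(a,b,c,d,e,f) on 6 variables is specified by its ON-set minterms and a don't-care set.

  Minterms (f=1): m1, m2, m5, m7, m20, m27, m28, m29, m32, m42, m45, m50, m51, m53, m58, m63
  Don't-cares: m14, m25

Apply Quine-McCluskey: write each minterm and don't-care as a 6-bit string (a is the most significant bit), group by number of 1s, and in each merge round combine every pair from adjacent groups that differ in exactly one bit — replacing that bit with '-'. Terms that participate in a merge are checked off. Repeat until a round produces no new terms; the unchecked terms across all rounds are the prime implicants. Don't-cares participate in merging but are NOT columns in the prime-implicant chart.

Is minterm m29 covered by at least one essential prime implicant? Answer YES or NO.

Round 0: 000001✓ 000010 000101✓ 000111✓ 001110 010100✓ 011001✓ 011011✓ 011100✓ 011101✓ 100000 101010✓ 101101 110010✓ 110011✓ 110101 111010✓ 111111
Round 1: 000-01 0001-1 01-100 011-01 0110-1 01110- 1-1010 11-010 11001-
PIs = {000-01, 000010, 0001-1, 001110, 01-100, 011-01, 0110-1, 01110-, 1-1010, 100000, 101101, 11-010, 11001-, 110101, 111111}
Coverage chart:
  m1: 000-01 ←essential
  m2: 000010 ←essential
  m5: 000-01,0001-1
  m7: 0001-1 ←essential
  m20: 01-100 ←essential
  m27: 0110-1 ←essential
  m28: 01-100,01110-
  m29: 011-01,01110-
  m32: 100000 ←essential
  m42: 1-1010 ←essential
  m45: 101101 ←essential
  m50: 11-010,11001-
  m51: 11001- ←essential
  m53: 110101 ←essential
  m58: 1-1010,11-010
  m63: 111111 ←essential
Essential: 000-01, 000010, 0001-1, 01-100, 0110-1, 1-1010, 100000, 101101, 11001-, 110101, 111111

NO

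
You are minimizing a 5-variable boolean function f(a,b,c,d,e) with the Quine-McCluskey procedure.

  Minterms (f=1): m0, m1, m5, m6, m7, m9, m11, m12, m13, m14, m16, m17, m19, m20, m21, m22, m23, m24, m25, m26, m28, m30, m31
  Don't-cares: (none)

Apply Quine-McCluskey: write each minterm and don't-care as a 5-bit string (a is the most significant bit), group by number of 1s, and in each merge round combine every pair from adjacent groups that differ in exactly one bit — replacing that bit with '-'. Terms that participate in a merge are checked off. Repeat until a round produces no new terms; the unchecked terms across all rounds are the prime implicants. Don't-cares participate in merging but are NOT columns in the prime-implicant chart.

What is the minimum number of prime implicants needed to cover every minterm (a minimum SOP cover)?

size-2^0 implicants → 00000(✓)  00001(✓)  00101(✓)  00110(✓)  00111(✓)  01001(✓)  01011(✓)  01100(✓)  01101(✓)  01110(✓)  10000(✓)  10001(✓)  10011(✓)  10100(✓)  10101(✓)  10110(✓)  10111(✓)  11000(✓)  11001(✓)  11010(✓)  11100(✓)  11110(✓)  11111(✓)
size-2^1 implicants → -0000(✓)  -0001(✓)  -0101(✓)  -0110(✓)  -0111(✓)  -1001(✓)  -1100(✓)  -1110(✓)  0-001(✓)  0-101(✓)  0-110(✓)  00-01(✓)  0000-(✓)  001-1(✓)  0011-(✓)  01-01(✓)  010-1  011-0(✓)  0110-  1-000(✓)  1-001(✓)  1-100(✓)  1-110(✓)  1-111(✓)  10-00(✓)  10-01(✓)  10-11(✓)  100-1(✓)  1000-(✓)  101-0(✓)  101-1(✓)  1010-(✓)  1011-(✓)  11-00(✓)  11-10(✓)  110-0(✓)  1100-(✓)  111-0(✓)  1111-(✓)
size-2^2 implicants → --001  --110  -0-01  -000-  -01-1  -011-  -11-0  0--01  1--00  1-00-  1-1-0  1-11-  10--1  10-0-  101--  11--0
Unchecked terms (primes): --001, --110, -0-01, -000-, -01-1, -011-, -11-0, 0--01, 010-1, 0110-, 1--00, 1-00-, 1-1-0, 1-11-, 10--1, 10-0-, 101--, 11--0
Minterm coverage:
  m0 ⊆ -000- [E]
  m1 ⊆ --001,-0-01,-000-,0--01
  m5 ⊆ -0-01,-01-1,0--01
  m6 ⊆ --110,-011-
  m7 ⊆ -01-1,-011-
  m9 ⊆ --001,0--01,010-1
  m11 ⊆ 010-1 [E]
  m12 ⊆ -11-0,0110-
  m13 ⊆ 0--01,0110-
  m14 ⊆ --110,-11-0
  m16 ⊆ -000-,1--00,1-00-,10-0-
  m17 ⊆ --001,-0-01,-000-,1-00-,10--1,10-0-
  m19 ⊆ 10--1 [E]
  m20 ⊆ 1--00,1-1-0,10-0-,101--
  m21 ⊆ -0-01,-01-1,10--1,10-0-,101--
  m22 ⊆ --110,-011-,1-1-0,1-11-,101--
  m23 ⊆ -01-1,-011-,1-11-,10--1,101--
  m24 ⊆ 1--00,1-00-,11--0
  m25 ⊆ --001,1-00-
  m26 ⊆ 11--0 [E]
  m28 ⊆ -11-0,1--00,1-1-0,11--0
  m30 ⊆ --110,-11-0,1-1-0,1-11-,11--0
  m31 ⊆ 1-11- [E]
E = {-000-, 010-1, 1-11-, 10--1, 11--0}
Petrick residual → --001, --110, -01-1, 0110-, 1--00
Cover = c'd'e + cde' + b'c'd' + b'ce + a'bc'e + a'bcd' + ad'e' + acd + ab'e + abe'  |cover|=10

10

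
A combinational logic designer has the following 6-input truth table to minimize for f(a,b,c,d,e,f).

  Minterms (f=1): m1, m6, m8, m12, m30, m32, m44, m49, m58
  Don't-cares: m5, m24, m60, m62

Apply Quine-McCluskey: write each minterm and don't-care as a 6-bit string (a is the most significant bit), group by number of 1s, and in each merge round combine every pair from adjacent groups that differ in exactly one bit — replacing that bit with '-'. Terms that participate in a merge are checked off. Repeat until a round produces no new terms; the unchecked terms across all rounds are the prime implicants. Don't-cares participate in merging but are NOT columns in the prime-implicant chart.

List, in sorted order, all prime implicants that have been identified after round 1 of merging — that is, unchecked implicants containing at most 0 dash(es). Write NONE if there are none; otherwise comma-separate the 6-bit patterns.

000110, 100000, 110001

size-2^0 implicants → 000001(✓)  000101(✓)  000110  001000(✓)  001100(✓)  011000(✓)  011110(✓)  100000  101100(✓)  110001  111010(✓)  111100(✓)  111110(✓)
size-2^1 implicants → -01100  -11110  0-1000  000-01  001-00  1-1100  111-10  1111-0
Unchecked terms (primes): -01100, -11110, 0-1000, 000-01, 000110, 001-00, 1-1100, 100000, 110001, 111-10, 1111-0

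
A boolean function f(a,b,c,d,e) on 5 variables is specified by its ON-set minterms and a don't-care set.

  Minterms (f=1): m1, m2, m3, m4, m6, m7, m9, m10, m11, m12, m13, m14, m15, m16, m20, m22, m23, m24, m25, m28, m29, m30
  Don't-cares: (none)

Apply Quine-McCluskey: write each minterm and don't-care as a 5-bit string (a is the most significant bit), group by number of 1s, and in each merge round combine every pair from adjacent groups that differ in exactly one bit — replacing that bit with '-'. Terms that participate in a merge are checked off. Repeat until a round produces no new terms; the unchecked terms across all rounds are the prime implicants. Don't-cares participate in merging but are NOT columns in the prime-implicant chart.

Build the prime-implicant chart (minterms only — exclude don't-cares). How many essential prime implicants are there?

5

[col 0] 00001*, 00010*, 00011*, 00100*, 00110*, 00111*, 01001*, 01010*, 01011*, 01100*, 01101*, 01110*, 01111*, 10000*, 10100*, 10110*, 10111*, 11000*, 11001*, 11100*, 11101*, 11110*
[col 1] -0100*, -0110*, -0111*, -1001*, -1100*, -1101*, -1110*, 0-001*, 0-010*, 0-011*, 0-100*, 0-110*, 0-111*, 00-10*, 00-11*, 000-1*, 0001-*, 001-0*, 0011-*, 01-01*, 01-10*, 01-11*, 010-1*, 0101-*, 011-0*, 011-1*, 0110-*, 0111-*, 1-000*, 1-100*, 1-110*, 10-00*, 101-0*, 1011-*, 11-00*, 11-01*, 1100-*, 111-0*, 1110-*
[col 2] --100*, --110*, -01-0*, -011-, -1-01, -11-0*, -110-, 0--10*, 0--11*, 0-0-1, 0-01-*, 0-1-0*, 0-11-*, 00-1-*, 01--1, 01-1-*, 011--, 1--00, 1-1-0*, 11-0-
[col 3] --1-0, 0--1-
Prime implicants: --1-0, -011-, -1-01, -110-, 0--1-, 0-0-1, 01--1, 011--, 1--00, 11-0-
PI chart (minterm → PIs covering it):
  1 | 0-0-1  (sole → essential)
  2 | 0--1-  (sole → essential)
  3 | 0--1-,0-0-1
  4 | --1-0  (sole → essential)
  6 | --1-0,-011-,0--1-
  7 | -011-,0--1-
  9 | -1-01,0-0-1,01--1
  10 | 0--1-  (sole → essential)
  11 | 0--1-,0-0-1,01--1
  12 | --1-0,-110-,011--
  13 | -1-01,-110-,01--1,011--
  14 | --1-0,0--1-,011--
  15 | 0--1-,01--1,011--
  16 | 1--00  (sole → essential)
  20 | --1-0,1--00
  22 | --1-0,-011-
  23 | -011-  (sole → essential)
  24 | 1--00,11-0-
  25 | -1-01,11-0-
  28 | --1-0,-110-,1--00,11-0-
  29 | -1-01,-110-,11-0-
  30 | --1-0  (sole → essential)
Essential prime implicants: --1-0, -011-, 0--1-, 0-0-1, 1--00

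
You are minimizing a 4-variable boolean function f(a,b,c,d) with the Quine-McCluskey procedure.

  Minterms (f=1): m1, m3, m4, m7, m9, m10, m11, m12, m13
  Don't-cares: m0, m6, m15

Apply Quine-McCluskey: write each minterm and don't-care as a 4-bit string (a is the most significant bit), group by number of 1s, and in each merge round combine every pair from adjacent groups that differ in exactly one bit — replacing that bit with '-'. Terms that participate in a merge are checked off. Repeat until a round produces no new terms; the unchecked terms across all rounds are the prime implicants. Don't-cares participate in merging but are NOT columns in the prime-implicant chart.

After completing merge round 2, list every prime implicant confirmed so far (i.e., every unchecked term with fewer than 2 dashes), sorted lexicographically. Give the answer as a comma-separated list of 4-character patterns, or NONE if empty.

[col 0] 0000*, 0001*, 0011*, 0100*, 0110*, 0111*, 1001*, 1010*, 1011*, 1100*, 1101*, 1111*
[col 1] -001*, -011*, -100, -111*, 0-00, 0-11*, 00-1*, 000-, 01-0, 011-, 1-01*, 1-11*, 10-1*, 101-, 11-1*, 110-
[col 2] --11, -0-1, 1--1
Prime implicants: --11, -0-1, -100, 0-00, 000-, 01-0, 011-, 1--1, 101-, 110-

-100, 0-00, 000-, 01-0, 011-, 101-, 110-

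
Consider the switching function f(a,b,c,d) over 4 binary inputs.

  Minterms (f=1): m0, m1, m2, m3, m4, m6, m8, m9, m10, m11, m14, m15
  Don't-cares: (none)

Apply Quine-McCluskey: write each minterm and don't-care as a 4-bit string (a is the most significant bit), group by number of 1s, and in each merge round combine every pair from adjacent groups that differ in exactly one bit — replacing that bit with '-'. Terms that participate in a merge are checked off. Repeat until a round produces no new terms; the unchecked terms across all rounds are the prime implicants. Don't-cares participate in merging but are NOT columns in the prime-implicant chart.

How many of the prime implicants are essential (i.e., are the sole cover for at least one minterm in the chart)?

Round 0: 0000✓ 0001✓ 0010✓ 0011✓ 0100✓ 0110✓ 1000✓ 1001✓ 1010✓ 1011✓ 1110✓ 1111✓
Round 1: -000✓ -001✓ -010✓ -011✓ -110✓ 0-00✓ 0-10✓ 00-0✓ 00-1✓ 000-✓ 001-✓ 01-0✓ 1-10✓ 1-11✓ 10-0✓ 10-1✓ 100-✓ 101-✓ 111-✓
Round 2: --10 -0-0✓ -0-1✓ -00-✓ -01-✓ 0--0 00--✓ 1-1- 10--✓
Round 3: -0--
PIs = {--10, -0--, 0--0, 1-1-}
Coverage chart:
  m0: -0--,0--0
  m1: -0-- ←essential
  m2: --10,-0--,0--0
  m3: -0-- ←essential
  m4: 0--0 ←essential
  m6: --10,0--0
  m8: -0-- ←essential
  m9: -0-- ←essential
  m10: --10,-0--,1-1-
  m11: -0--,1-1-
  m14: --10,1-1-
  m15: 1-1- ←essential
Essential: -0--, 0--0, 1-1-

3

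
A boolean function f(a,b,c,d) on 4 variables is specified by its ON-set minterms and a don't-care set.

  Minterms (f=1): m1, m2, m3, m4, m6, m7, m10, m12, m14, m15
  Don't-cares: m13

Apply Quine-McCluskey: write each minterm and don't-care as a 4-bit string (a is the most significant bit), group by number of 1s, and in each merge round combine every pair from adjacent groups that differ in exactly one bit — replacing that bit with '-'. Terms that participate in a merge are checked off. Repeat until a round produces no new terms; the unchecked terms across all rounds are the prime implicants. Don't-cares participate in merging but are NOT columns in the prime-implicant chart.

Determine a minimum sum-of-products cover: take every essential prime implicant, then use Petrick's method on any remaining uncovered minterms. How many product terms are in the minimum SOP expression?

4

[col 0] 0001*, 0010*, 0011*, 0100*, 0110*, 0111*, 1010*, 1100*, 1101*, 1110*, 1111*
[col 1] -010*, -100*, -110*, -111*, 0-10*, 0-11*, 00-1, 001-*, 01-0*, 011-*, 1-10*, 11-0*, 11-1*, 110-*, 111-*
[col 2] --10, -1-0, -11-, 0-1-, 11--
Prime implicants: --10, -1-0, -11-, 0-1-, 00-1, 11--
PI chart (minterm → PIs covering it):
  1 | 00-1  (sole → essential)
  2 | --10,0-1-
  3 | 0-1-,00-1
  4 | -1-0  (sole → essential)
  6 | --10,-1-0,-11-,0-1-
  7 | -11-,0-1-
  10 | --10  (sole → essential)
  12 | -1-0,11--
  14 | --10,-1-0,-11-,11--
  15 | -11-,11--
Essential prime implicants: --10, -1-0, 00-1
Petrick residual → -11-
Minimum SOP uses 4 PIs: cd' + bd' + bc + a'b'd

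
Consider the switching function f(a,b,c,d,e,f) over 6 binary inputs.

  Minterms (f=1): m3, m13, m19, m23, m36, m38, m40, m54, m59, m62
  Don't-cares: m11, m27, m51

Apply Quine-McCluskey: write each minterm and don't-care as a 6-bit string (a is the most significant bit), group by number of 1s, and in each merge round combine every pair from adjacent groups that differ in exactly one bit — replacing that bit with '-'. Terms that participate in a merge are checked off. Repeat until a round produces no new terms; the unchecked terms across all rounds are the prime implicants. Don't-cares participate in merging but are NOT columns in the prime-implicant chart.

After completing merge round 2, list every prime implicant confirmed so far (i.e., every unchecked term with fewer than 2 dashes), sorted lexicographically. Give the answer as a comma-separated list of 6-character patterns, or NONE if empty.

[col 0] 000011*, 001011*, 001101, 010011*, 010111*, 011011*, 100100*, 100110*, 101000, 110011*, 110110*, 111011*, 111110*
[col 1] -10011*, -11011*, 0-0011*, 0-1011*, 00-011*, 01-011*, 010-11, 1-0110, 1001-0, 11-011*, 11-110
[col 2] -1-011, 0--011
Prime implicants: -1-011, 0--011, 001101, 010-11, 1-0110, 1001-0, 101000, 11-110

001101, 010-11, 1-0110, 1001-0, 101000, 11-110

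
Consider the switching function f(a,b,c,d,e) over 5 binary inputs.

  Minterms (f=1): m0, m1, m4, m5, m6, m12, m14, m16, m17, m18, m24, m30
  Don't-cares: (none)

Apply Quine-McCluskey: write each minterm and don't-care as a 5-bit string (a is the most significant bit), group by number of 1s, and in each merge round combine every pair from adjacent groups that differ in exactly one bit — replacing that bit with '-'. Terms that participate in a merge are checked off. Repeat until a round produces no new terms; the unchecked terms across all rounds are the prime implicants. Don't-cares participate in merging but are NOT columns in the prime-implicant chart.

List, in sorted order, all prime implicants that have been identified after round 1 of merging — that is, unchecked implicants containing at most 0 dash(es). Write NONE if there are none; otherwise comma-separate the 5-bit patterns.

size-2^0 implicants → 00000(✓)  00001(✓)  00100(✓)  00101(✓)  00110(✓)  01100(✓)  01110(✓)  10000(✓)  10001(✓)  10010(✓)  11000(✓)  11110(✓)
size-2^1 implicants → -0000(✓)  -0001(✓)  -1110  0-100(✓)  0-110(✓)  00-00(✓)  00-01(✓)  0000-(✓)  001-0(✓)  0010-(✓)  011-0(✓)  1-000  100-0  1000-(✓)
size-2^2 implicants → -000-  0-1-0  00-0-
Unchecked terms (primes): -000-, -1110, 0-1-0, 00-0-, 1-000, 100-0

NONE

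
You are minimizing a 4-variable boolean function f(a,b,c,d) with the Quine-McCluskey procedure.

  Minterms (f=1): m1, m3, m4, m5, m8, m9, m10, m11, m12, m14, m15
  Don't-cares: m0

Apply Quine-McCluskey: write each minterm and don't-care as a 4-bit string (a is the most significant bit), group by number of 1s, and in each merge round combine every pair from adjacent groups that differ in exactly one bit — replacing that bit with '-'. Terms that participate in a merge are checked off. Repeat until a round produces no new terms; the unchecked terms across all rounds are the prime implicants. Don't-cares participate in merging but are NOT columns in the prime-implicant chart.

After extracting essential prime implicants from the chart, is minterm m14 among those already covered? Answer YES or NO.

Round 0: 0000✓ 0001✓ 0011✓ 0100✓ 0101✓ 1000✓ 1001✓ 1010✓ 1011✓ 1100✓ 1110✓ 1111✓
Round 1: -000✓ -001✓ -011✓ -100✓ 0-00✓ 0-01✓ 00-1✓ 000-✓ 010-✓ 1-00✓ 1-10✓ 1-11✓ 10-0✓ 10-1✓ 100-✓ 101-✓ 11-0✓ 111-✓
Round 2: --00 -0-1 -00- 0-0- 1--0 1-1- 10--
PIs = {--00, -0-1, -00-, 0-0-, 1--0, 1-1-, 10--}
Coverage chart:
  m1: -0-1,-00-,0-0-
  m3: -0-1 ←essential
  m4: --00,0-0-
  m5: 0-0- ←essential
  m8: --00,-00-,1--0,10--
  m9: -0-1,-00-,10--
  m10: 1--0,1-1-,10--
  m11: -0-1,1-1-,10--
  m12: --00,1--0
  m14: 1--0,1-1-
  m15: 1-1- ←essential
Essential: -0-1, 0-0-, 1-1-

YES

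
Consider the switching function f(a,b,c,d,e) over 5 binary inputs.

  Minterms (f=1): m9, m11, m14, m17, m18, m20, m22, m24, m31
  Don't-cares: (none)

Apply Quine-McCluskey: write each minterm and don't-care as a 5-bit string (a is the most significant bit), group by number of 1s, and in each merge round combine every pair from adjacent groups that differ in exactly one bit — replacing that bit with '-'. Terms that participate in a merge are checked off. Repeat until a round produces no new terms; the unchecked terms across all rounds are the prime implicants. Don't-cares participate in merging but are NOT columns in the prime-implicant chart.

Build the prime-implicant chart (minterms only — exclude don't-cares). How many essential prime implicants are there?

7

[col 0] 01001*, 01011*, 01110, 10001, 10010*, 10100*, 10110*, 11000, 11111
[col 1] 010-1, 10-10, 101-0
Prime implicants: 010-1, 01110, 10-10, 10001, 101-0, 11000, 11111
PI chart (minterm → PIs covering it):
  9 | 010-1  (sole → essential)
  11 | 010-1  (sole → essential)
  14 | 01110  (sole → essential)
  17 | 10001  (sole → essential)
  18 | 10-10  (sole → essential)
  20 | 101-0  (sole → essential)
  22 | 10-10,101-0
  24 | 11000  (sole → essential)
  31 | 11111  (sole → essential)
Essential prime implicants: 010-1, 01110, 10-10, 10001, 101-0, 11000, 11111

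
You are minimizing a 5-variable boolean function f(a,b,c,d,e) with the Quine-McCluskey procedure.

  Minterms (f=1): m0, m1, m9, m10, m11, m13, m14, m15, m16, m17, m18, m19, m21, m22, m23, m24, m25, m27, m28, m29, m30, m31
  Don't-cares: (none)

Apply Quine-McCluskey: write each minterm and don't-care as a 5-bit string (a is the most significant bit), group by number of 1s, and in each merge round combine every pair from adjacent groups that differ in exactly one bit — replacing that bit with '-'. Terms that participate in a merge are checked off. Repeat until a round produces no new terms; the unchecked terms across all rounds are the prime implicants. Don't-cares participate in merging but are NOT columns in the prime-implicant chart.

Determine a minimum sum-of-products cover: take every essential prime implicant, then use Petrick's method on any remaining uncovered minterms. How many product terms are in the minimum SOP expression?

7

[col 0] 00000*, 00001*, 01001*, 01010*, 01011*, 01101*, 01110*, 01111*, 10000*, 10001*, 10010*, 10011*, 10101*, 10110*, 10111*, 11000*, 11001*, 11011*, 11100*, 11101*, 11110*, 11111*
[col 1] -0000*, -0001*, -1001*, -1011*, -1101*, -1110*, -1111*, 0-001*, 0000-*, 01-01*, 01-10*, 01-11*, 010-1*, 0101-*, 011-1*, 0111-*, 1-000*, 1-001*, 1-011*, 1-101*, 1-110*, 1-111*, 10-01*, 10-10*, 10-11*, 100-0*, 100-1*, 1000-*, 1001-*, 101-1*, 1011-*, 11-00*, 11-01*, 11-11*, 110-1*, 1100-*, 111-0*, 111-1*, 1110-*, 1111-*
[col 2] --001, -000-, -1-01*, -1-11*, -10-1*, -11-1*, -111-, 01--1*, 01-1-, 1--01*, 1--11*, 1-0-1*, 1-00-, 1-1-1*, 1-11-, 10--1*, 10-1-, 100--, 11--1*, 11-0-, 111--
[col 3] -1--1, 1---1
Prime implicants: --001, -000-, -1--1, -111-, 01-1-, 1---1, 1-00-, 1-11-, 10-1-, 100--, 11-0-, 111--
PI chart (minterm → PIs covering it):
  0 | -000-  (sole → essential)
  1 | --001,-000-
  9 | --001,-1--1
  10 | 01-1-  (sole → essential)
  11 | -1--1,01-1-
  13 | -1--1  (sole → essential)
  14 | -111-,01-1-
  15 | -1--1,-111-,01-1-
  16 | -000-,1-00-,100--
  17 | --001,-000-,1---1,1-00-,100--
  18 | 10-1-,100--
  19 | 1---1,10-1-,100--
  21 | 1---1  (sole → essential)
  22 | 1-11-,10-1-
  23 | 1---1,1-11-,10-1-
  24 | 1-00-,11-0-
  25 | --001,-1--1,1---1,1-00-,11-0-
  27 | -1--1,1---1
  28 | 11-0-,111--
  29 | -1--1,1---1,11-0-,111--
  30 | -111-,1-11-,111--
  31 | -1--1,-111-,1---1,1-11-,111--
Essential prime implicants: -000-, -1--1, 01-1-, 1---1
Petrick residual → -111-, 10-1-, 11-0-
Minimum SOP uses 7 PIs: b'c'd' + be + bcd + a'bd + ae + ab'd + abd'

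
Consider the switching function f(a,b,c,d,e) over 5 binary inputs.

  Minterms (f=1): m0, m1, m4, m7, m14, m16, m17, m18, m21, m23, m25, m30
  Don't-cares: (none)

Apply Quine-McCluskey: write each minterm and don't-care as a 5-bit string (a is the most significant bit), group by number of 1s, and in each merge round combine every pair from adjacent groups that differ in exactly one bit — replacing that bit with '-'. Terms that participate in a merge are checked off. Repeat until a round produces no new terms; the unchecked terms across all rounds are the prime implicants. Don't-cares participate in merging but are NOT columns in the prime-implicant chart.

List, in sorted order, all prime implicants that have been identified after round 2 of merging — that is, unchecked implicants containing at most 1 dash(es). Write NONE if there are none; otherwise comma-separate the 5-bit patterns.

-0111, -1110, 00-00, 1-001, 10-01, 100-0, 101-1

Round 0: 00000✓ 00001✓ 00100✓ 00111✓ 01110✓ 10000✓ 10001✓ 10010✓ 10101✓ 10111✓ 11001✓ 11110✓
Round 1: -0000✓ -0001✓ -0111 -1110 00-00 0000-✓ 1-001 10-01 100-0 1000-✓ 101-1
Round 2: -000-
PIs = {-000-, -0111, -1110, 00-00, 1-001, 10-01, 100-0, 101-1}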